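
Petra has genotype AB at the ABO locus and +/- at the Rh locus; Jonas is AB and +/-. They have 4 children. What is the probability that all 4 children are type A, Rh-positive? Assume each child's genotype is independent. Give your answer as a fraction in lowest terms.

ABO cross AB × AB → 1/4 A, 1/4 B, 1/2 AB.
Rh cross +/- × +/- → 3/4 Rh+, 1/4 Rh-; so P(type A, Rh-positive) = 1/4 × 3/4 = 3/16 per child.
All 4 independent: (3/16)^4 = 81/65536.

81/65536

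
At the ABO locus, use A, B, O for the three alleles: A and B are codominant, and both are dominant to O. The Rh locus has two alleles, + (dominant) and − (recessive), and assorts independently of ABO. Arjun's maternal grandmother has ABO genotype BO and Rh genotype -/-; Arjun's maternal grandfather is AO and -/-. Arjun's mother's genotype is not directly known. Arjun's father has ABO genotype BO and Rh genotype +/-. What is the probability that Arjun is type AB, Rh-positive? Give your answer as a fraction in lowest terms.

1/16

Arjun's mother's ABO genotype from BO × AO: 1/4 AB, 1/4 AO, 1/4 BO, 1/4 OO.
Crossing each possibility with the father BO and summing P(type AB): 1/4·1/4 + 1/4·1/4 + 1/4·0 + 1/4·0 = 1/8.
Similarly for Rh via the mother's Rh distribution: P(Rh+) = 1/2.
Independent loci: 1/8 × 1/2 = 1/16.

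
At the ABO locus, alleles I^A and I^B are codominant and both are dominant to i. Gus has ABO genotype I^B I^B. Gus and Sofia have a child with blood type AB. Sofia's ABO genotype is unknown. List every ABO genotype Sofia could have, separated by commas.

For each candidate genotype of Sofia, check whether crossing it with I^B I^B can produce every observed child phenotype.
  I^A I^A → possible child types {AB} ✓
  I^A I^B → possible child types {B, AB} ✓
  I^A i → possible child types {B, AB} ✓
  I^B I^B → possible child types {B} ✗
  I^B i → possible child types {B} ✗
  i i → possible child types {B} ✗

I^A I^A, I^A I^B, I^A i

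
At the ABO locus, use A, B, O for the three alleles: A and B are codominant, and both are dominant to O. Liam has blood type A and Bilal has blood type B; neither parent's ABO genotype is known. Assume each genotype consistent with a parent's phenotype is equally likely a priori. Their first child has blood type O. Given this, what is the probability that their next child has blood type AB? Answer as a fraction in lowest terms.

1/4

Possible genotypes: Liam ∈ {AA, AO}; Bilal ∈ {BB, BO}.
Weight each parental genotype pair by prior × P(type-O child):
  AO × BO: posterior weight 1; P(next child type AB) = 1/4.
Weighted sum = 1/4.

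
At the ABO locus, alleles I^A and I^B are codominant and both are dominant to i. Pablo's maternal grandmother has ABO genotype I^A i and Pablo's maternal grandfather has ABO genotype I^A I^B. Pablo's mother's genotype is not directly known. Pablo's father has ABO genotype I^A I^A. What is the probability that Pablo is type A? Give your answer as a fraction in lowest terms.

Pablo's mother's ABO genotype from I^A i × I^A I^B: 1/4 I^A I^A, 1/4 I^A I^B, 1/4 I^A i, 1/4 I^B i.
Crossing each possibility with the father I^A I^A and summing P(type A): 1/4·1 + 1/4·1/2 + 1/4·1 + 1/4·1/2 = 3/4.

3/4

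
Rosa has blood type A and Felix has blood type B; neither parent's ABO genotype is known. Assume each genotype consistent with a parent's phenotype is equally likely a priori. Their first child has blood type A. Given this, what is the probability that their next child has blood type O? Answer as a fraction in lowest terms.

Possible genotypes: Rosa ∈ {AA, AO}; Felix ∈ {BB, BO}.
Weight each parental genotype pair by prior × P(type-A child):
  AA × BO: posterior weight 2/3; P(next child type O) = 0.
  AO × BO: posterior weight 1/3; P(next child type O) = 1/4.
Weighted sum = 1/12.

1/12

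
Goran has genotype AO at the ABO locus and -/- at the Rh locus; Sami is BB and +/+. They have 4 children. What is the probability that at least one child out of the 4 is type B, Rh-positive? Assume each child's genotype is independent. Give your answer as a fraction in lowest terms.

ABO cross AO × BB → 1/2 B, 1/2 AB.
Rh cross -/- × +/+ → 1 Rh+; so P(type B, Rh-positive) = 1/2 × 1 = 1/2 per child.
P(none) = (1/2)^4 = 1/16; P(at least one) = 1 − 1/16 = 15/16.

15/16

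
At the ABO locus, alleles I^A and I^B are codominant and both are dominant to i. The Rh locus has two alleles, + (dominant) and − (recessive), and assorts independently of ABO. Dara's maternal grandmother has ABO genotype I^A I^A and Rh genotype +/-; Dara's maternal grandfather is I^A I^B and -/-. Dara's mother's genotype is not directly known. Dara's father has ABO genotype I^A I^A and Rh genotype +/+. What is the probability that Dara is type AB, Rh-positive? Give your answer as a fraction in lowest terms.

Dara's mother's ABO genotype from I^A I^A × I^A I^B: 1/2 I^A I^A, 1/2 I^A I^B.
Crossing each possibility with the father I^A I^A and summing P(type AB): 1/2·0 + 1/2·1/2 = 1/4.
Similarly for Rh via the mother's Rh distribution: P(Rh+) = 1.
Independent loci: 1/4 × 1 = 1/4.

1/4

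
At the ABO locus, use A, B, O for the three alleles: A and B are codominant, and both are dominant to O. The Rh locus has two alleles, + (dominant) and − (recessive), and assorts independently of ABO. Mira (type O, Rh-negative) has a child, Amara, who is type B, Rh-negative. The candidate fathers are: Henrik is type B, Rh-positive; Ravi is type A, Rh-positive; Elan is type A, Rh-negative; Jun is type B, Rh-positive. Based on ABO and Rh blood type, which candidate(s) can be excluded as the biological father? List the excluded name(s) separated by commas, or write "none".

A candidate is excluded only if no genotype consistent with his phenotype could produce a type B, Rh-negative child with a type O, Rh-negative mother.
Ravi (type A, Rh+): no genotype consistent with that phenotype can produce a type-B Rh- child with a type-O mother.
Elan (type A, Rh-): no genotype consistent with that phenotype can produce a type-B Rh- child with a type-O mother.

Ravi, Elan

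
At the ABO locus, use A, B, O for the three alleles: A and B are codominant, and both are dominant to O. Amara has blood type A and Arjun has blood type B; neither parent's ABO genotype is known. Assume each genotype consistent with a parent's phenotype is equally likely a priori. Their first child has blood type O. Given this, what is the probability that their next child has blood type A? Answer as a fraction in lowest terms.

1/4

Possible genotypes: Amara ∈ {AA, AO}; Arjun ∈ {BB, BO}.
Weight each parental genotype pair by prior × P(type-O child):
  AO × BO: posterior weight 1; P(next child type A) = 1/4.
Weighted sum = 1/4.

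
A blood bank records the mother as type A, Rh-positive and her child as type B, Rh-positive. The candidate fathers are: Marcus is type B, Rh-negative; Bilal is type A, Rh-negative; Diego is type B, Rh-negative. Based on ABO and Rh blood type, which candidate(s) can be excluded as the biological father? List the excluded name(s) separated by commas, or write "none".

Bilal

A candidate is excluded only if no genotype consistent with his phenotype could produce a type B, Rh-positive child with a type A, Rh-positive mother.
Bilal (type A, Rh-): no genotype consistent with that phenotype can produce a type-B Rh+ child with a type-A mother.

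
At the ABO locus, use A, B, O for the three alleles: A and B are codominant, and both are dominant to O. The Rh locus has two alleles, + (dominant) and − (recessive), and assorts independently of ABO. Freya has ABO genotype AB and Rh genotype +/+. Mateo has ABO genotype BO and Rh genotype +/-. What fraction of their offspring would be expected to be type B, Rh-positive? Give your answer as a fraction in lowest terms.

ABO cross AB × BO → offspring phenotypes: 1/4 A, 1/2 B, 1/4 AB.
Rh cross +/+ × +/- → 1 Rh+.
Independent loci: P(type B, Rh-positive) = 1/2 × 1 = 1/2.

1/2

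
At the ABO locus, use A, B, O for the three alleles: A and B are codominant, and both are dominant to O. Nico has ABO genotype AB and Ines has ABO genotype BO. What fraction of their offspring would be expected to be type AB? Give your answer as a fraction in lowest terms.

1/4

ABO cross AB × BO → offspring phenotypes: 1/4 A, 1/2 B, 1/4 AB.
So P(type AB) = 1/4.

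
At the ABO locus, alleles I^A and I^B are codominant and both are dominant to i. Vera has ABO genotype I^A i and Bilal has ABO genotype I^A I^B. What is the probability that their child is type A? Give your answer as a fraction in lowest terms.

1/2

ABO cross I^A i × I^A I^B → offspring phenotypes: 1/2 A, 1/4 B, 1/4 AB.
So P(type A) = 1/2.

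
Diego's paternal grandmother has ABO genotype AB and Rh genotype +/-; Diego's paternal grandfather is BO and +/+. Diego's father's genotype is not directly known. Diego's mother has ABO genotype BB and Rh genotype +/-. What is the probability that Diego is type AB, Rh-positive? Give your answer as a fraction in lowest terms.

Diego's father's ABO genotype from AB × BO: 1/4 AB, 1/4 AO, 1/4 BB, 1/4 BO.
Crossing each possibility with the mother BB and summing P(type AB): 1/4·1/2 + 1/4·1/2 + 1/4·0 + 1/4·0 = 1/4.
Similarly for Rh via the father's Rh distribution: P(Rh+) = 7/8.
Independent loci: 1/4 × 7/8 = 7/32.

7/32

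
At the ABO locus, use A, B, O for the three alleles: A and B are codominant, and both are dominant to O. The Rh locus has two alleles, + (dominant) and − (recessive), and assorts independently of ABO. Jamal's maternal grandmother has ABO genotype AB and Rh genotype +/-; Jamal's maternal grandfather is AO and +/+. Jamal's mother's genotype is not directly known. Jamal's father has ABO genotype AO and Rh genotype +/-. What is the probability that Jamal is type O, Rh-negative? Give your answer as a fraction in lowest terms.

Jamal's mother's ABO genotype from AB × AO: 1/4 AA, 1/4 AB, 1/4 AO, 1/4 BO.
Crossing each possibility with the father AO and summing P(type O): 1/4·0 + 1/4·0 + 1/4·1/4 + 1/4·1/4 = 1/8.
Similarly for Rh via the mother's Rh distribution: P(Rh-) = 1/8.
Independent loci: 1/8 × 1/8 = 1/64.

1/64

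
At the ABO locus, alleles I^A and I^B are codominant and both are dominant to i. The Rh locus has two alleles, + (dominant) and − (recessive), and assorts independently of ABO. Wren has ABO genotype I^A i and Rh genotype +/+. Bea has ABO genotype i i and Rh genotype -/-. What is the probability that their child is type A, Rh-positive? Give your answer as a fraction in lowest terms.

1/2

ABO cross I^A i × i i → offspring phenotypes: 1/2 O, 1/2 A.
Rh cross +/+ × -/- → 1 Rh+.
Independent loci: P(type A, Rh-positive) = 1/2 × 1 = 1/2.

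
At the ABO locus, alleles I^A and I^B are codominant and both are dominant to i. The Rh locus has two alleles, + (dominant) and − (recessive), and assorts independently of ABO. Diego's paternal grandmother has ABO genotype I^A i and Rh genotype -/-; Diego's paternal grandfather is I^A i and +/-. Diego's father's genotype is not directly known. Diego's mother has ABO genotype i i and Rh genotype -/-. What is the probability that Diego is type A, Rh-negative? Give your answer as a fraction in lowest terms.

3/8

Diego's father's ABO genotype from I^A i × I^A i: 1/4 I^A I^A, 1/2 I^A i, 1/4 i i.
Crossing each possibility with the mother i i and summing P(type A): 1/4·1 + 1/2·1/2 + 1/4·0 = 1/2.
Similarly for Rh via the father's Rh distribution: P(Rh-) = 3/4.
Independent loci: 1/2 × 3/4 = 3/8.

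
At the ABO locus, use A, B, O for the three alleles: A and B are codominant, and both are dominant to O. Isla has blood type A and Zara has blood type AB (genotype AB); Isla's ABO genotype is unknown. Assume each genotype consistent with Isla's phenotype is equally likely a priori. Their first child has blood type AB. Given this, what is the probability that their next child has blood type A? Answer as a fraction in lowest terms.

1/2

Possible genotypes: Isla ∈ {AA, AO}; Zara ∈ {AB}.
Weight each parental genotype pair by prior × P(type-AB child):
  AA × AB: posterior weight 2/3; P(next child type A) = 1/2.
  AO × AB: posterior weight 1/3; P(next child type A) = 1/2.
Weighted sum = 1/2.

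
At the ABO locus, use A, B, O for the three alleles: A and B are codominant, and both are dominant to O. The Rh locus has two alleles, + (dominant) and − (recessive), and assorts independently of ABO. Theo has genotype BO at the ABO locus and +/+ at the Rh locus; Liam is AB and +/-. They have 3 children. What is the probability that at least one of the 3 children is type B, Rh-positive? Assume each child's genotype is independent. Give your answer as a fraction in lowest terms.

7/8

ABO cross BO × AB → 1/4 A, 1/2 B, 1/4 AB.
Rh cross +/+ × +/- → 1 Rh+; so P(type B, Rh-positive) = 1/2 × 1 = 1/2 per child.
P(none) = (1/2)^3 = 1/8; P(at least one) = 1 − 1/8 = 7/8.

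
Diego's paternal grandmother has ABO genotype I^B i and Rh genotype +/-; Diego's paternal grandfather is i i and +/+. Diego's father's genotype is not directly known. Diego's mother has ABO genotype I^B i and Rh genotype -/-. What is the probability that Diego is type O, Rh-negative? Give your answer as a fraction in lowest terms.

Diego's father's ABO genotype from I^B i × i i: 1/2 I^B i, 1/2 i i.
Crossing each possibility with the mother I^B i and summing P(type O): 1/2·1/4 + 1/2·1/2 = 3/8.
Similarly for Rh via the father's Rh distribution: P(Rh-) = 1/4.
Independent loci: 3/8 × 1/4 = 3/32.

3/32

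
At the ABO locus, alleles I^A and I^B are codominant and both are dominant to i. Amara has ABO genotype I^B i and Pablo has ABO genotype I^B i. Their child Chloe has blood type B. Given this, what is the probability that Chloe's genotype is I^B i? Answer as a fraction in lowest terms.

2/3

Cross I^B i × I^B i → 1/4 I^B I^B, 1/2 I^B i, 1/4 i i.
Type-B genotypes among offspring: I^B I^B (1/4), I^B i (1/2); total 3/4.
P(I^B i | type B) = (1/2) / (3/4) = 2/3.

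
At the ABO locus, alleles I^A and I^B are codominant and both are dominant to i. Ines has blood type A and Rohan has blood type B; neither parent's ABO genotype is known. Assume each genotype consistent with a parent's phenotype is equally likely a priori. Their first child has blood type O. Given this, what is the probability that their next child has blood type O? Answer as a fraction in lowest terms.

Possible genotypes: Ines ∈ {I^A I^A, I^A i}; Rohan ∈ {I^B I^B, I^B i}.
Weight each parental genotype pair by prior × P(type-O child):
  I^A i × I^B i: posterior weight 1; P(next child type O) = 1/4.
Weighted sum = 1/4.

1/4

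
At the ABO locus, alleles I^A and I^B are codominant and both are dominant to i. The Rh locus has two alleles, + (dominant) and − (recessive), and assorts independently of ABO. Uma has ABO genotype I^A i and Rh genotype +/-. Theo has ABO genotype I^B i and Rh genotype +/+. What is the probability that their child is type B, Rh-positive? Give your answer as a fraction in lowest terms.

ABO cross I^A i × I^B i → offspring phenotypes: 1/4 O, 1/4 A, 1/4 B, 1/4 AB.
Rh cross +/- × +/+ → 1 Rh+.
Independent loci: P(type B, Rh-positive) = 1/4 × 1 = 1/4.

1/4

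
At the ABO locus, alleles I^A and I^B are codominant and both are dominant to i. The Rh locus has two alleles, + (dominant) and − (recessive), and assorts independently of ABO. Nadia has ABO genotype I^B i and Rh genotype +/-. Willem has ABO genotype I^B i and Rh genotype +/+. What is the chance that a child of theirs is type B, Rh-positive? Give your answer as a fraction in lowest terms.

3/4

ABO cross I^B i × I^B i → offspring phenotypes: 1/4 O, 3/4 B.
Rh cross +/- × +/+ → 1 Rh+.
Independent loci: P(type B, Rh-positive) = 3/4 × 1 = 3/4.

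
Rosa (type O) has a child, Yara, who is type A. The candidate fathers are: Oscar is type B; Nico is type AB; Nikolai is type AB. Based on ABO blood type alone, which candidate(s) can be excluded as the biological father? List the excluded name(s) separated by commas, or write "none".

A candidate is excluded only if no genotype consistent with his phenotype could produce a type A child with a type O mother.
Oscar (type B): no genotype consistent with that phenotype can produce a type-A child with a type-O mother.

Oscar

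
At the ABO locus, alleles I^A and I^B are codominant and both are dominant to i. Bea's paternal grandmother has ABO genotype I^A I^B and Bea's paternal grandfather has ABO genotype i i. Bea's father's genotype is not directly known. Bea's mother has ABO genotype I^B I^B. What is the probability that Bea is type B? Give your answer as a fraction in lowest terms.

Bea's father's ABO genotype from I^A I^B × i i: 1/2 I^A i, 1/2 I^B i.
Crossing each possibility with the mother I^B I^B and summing P(type B): 1/2·1/2 + 1/2·1 = 3/4.

3/4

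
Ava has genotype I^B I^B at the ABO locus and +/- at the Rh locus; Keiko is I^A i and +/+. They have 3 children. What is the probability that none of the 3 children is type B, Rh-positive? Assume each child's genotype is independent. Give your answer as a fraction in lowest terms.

ABO cross I^B I^B × I^A i → 1/2 B, 1/2 AB.
Rh cross +/- × +/+ → 1 Rh+; so P(type B, Rh-positive) = 1/2 × 1 = 1/2 per child.
P(not type B, Rh-positive) = 1/2 for one child; (1/2)^3 = 1/8.

1/8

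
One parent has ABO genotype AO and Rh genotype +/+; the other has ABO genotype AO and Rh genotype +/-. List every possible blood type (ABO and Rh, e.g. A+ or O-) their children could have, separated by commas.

Gametes from AO × AO give offspring ABO genotypes AA, AO, OO, i.e. phenotypes O, A.
Rh cross +/+ × +/- → phenotypes Rh+.
Combining independently: O+, A+.

O+, A+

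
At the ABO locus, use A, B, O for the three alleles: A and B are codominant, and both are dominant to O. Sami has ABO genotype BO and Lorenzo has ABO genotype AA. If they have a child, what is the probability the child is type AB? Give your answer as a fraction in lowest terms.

ABO cross BO × AA → offspring phenotypes: 1/2 A, 1/2 AB.
So P(type AB) = 1/2.

1/2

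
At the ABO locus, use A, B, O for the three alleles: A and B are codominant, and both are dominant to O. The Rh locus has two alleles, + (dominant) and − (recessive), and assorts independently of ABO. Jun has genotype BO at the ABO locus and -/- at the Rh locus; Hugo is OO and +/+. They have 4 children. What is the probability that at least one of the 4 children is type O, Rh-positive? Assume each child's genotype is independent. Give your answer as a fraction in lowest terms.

15/16

ABO cross BO × OO → 1/2 O, 1/2 B.
Rh cross -/- × +/+ → 1 Rh+; so P(type O, Rh-positive) = 1/2 × 1 = 1/2 per child.
P(none) = (1/2)^4 = 1/16; P(at least one) = 1 − 1/16 = 15/16.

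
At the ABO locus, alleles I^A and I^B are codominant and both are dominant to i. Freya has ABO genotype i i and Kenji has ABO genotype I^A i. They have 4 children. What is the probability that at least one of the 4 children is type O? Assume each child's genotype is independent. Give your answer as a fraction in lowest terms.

ABO cross i i × I^A i → 1/2 O, 1/2 A.
So P(type O) = 1/2 per child.
P(none) = (1/2)^4 = 1/16; P(at least one) = 1 − 1/16 = 15/16.

15/16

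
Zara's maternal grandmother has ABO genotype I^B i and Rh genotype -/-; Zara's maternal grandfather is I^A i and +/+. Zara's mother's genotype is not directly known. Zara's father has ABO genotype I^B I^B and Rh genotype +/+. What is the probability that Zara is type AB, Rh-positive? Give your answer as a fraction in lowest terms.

Zara's mother's ABO genotype from I^B i × I^A i: 1/4 I^A I^B, 1/4 I^A i, 1/4 I^B i, 1/4 i i.
Crossing each possibility with the father I^B I^B and summing P(type AB): 1/4·1/2 + 1/4·1/2 + 1/4·0 + 1/4·0 = 1/4.
Similarly for Rh via the mother's Rh distribution: P(Rh+) = 1.
Independent loci: 1/4 × 1 = 1/4.

1/4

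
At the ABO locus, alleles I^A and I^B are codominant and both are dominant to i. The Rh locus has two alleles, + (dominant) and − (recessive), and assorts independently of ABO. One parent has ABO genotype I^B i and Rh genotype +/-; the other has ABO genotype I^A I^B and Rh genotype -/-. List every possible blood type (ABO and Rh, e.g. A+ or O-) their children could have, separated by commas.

A+, A-, B+, B-, AB+, AB-

Gametes from I^B i × I^A I^B give offspring ABO genotypes I^A I^B, I^A i, I^B I^B, I^B i, i.e. phenotypes A, B, AB.
Rh cross +/- × -/- → phenotypes Rh+, Rh-.
Combining independently: A+, A-, B+, B-, AB+, AB-.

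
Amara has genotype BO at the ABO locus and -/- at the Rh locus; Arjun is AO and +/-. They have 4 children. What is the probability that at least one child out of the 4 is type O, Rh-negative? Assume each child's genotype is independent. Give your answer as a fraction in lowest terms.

1695/4096

ABO cross BO × AO → 1/4 O, 1/4 A, 1/4 B, 1/4 AB.
Rh cross -/- × +/- → 1/2 Rh+, 1/2 Rh-; so P(type O, Rh-negative) = 1/4 × 1/2 = 1/8 per child.
P(none) = (7/8)^4 = 2401/4096; P(at least one) = 1 − 2401/4096 = 1695/4096.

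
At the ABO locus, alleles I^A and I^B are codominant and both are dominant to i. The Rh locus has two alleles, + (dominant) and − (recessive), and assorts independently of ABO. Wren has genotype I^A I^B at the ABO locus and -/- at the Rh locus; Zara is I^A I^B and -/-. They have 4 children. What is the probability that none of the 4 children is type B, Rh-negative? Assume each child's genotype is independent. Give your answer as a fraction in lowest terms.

81/256

ABO cross I^A I^B × I^A I^B → 1/4 A, 1/4 B, 1/2 AB.
Rh cross -/- × -/- → 1 Rh-; so P(type B, Rh-negative) = 1/4 × 1 = 1/4 per child.
P(not type B, Rh-negative) = 3/4 for one child; (3/4)^4 = 81/256.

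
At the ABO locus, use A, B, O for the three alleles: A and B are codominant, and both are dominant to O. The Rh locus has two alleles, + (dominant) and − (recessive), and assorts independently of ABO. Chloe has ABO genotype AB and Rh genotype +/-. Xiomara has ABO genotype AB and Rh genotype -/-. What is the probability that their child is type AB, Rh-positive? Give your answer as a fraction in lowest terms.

ABO cross AB × AB → offspring phenotypes: 1/4 A, 1/4 B, 1/2 AB.
Rh cross +/- × -/- → 1/2 Rh+, 1/2 Rh-.
Independent loci: P(type AB, Rh-positive) = 1/2 × 1/2 = 1/4.

1/4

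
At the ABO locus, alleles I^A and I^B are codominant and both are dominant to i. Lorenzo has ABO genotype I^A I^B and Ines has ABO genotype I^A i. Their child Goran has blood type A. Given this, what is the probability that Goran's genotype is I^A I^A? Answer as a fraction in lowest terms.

Cross I^A I^B × I^A i → 1/4 I^A I^A, 1/4 I^A I^B, 1/4 I^A i, 1/4 I^B i.
Type-A genotypes among offspring: I^A I^A (1/4), I^A i (1/4); total 1/2.
P(I^A I^A | type A) = (1/4) / (1/2) = 1/2.

1/2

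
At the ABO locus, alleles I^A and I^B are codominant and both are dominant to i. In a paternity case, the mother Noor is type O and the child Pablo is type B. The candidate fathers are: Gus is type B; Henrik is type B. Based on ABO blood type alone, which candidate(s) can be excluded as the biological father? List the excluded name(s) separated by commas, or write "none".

A candidate is excluded only if no genotype consistent with his phenotype could produce a type B child with a type O mother.
Every candidate has at least one consistent genotype combination, so none can be excluded.

none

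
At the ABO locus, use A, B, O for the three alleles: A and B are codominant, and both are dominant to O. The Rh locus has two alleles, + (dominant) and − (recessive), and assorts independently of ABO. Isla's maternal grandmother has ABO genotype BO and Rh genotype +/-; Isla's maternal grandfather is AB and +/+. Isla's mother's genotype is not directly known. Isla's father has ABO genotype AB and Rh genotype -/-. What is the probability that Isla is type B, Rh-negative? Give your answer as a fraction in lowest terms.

3/32

Isla's mother's ABO genotype from BO × AB: 1/4 AB, 1/4 AO, 1/4 BB, 1/4 BO.
Crossing each possibility with the father AB and summing P(type B): 1/4·1/4 + 1/4·1/4 + 1/4·1/2 + 1/4·1/2 = 3/8.
Similarly for Rh via the mother's Rh distribution: P(Rh-) = 1/4.
Independent loci: 3/8 × 1/4 = 3/32.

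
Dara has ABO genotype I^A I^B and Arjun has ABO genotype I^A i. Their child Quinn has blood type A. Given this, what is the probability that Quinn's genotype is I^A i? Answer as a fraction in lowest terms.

Cross I^A I^B × I^A i → 1/4 I^A I^A, 1/4 I^A I^B, 1/4 I^A i, 1/4 I^B i.
Type-A genotypes among offspring: I^A I^A (1/4), I^A i (1/4); total 1/2.
P(I^A i | type A) = (1/4) / (1/2) = 1/2.

1/2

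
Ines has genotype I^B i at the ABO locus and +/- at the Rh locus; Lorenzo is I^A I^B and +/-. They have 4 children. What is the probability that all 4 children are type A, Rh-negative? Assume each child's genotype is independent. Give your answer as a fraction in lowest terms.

ABO cross I^B i × I^A I^B → 1/4 A, 1/2 B, 1/4 AB.
Rh cross +/- × +/- → 3/4 Rh+, 1/4 Rh-; so P(type A, Rh-negative) = 1/4 × 1/4 = 1/16 per child.
All 4 independent: (1/16)^4 = 1/65536.

1/65536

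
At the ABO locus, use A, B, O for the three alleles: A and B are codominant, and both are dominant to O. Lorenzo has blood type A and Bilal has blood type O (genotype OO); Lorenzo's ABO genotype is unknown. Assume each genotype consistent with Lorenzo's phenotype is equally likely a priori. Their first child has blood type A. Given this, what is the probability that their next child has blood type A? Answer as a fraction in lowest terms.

Possible genotypes: Lorenzo ∈ {AA, AO}; Bilal ∈ {OO}.
Weight each parental genotype pair by prior × P(type-A child):
  AA × OO: posterior weight 2/3; P(next child type A) = 1.
  AO × OO: posterior weight 1/3; P(next child type A) = 1/2.
Weighted sum = 5/6.

5/6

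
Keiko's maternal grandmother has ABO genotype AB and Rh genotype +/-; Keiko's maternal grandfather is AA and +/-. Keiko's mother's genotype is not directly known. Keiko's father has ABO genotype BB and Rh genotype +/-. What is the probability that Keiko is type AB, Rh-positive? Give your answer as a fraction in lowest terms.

Keiko's mother's ABO genotype from AB × AA: 1/2 AA, 1/2 AB.
Crossing each possibility with the father BB and summing P(type AB): 1/2·1 + 1/2·1/2 = 3/4.
Similarly for Rh via the mother's Rh distribution: P(Rh+) = 3/4.
Independent loci: 3/4 × 3/4 = 9/16.

9/16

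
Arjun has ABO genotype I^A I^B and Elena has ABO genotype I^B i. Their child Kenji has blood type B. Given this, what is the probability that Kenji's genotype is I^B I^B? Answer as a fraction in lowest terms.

Cross I^A I^B × I^B i → 1/4 I^A I^B, 1/4 I^A i, 1/4 I^B I^B, 1/4 I^B i.
Type-B genotypes among offspring: I^B I^B (1/4), I^B i (1/4); total 1/2.
P(I^B I^B | type B) = (1/4) / (1/2) = 1/2.

1/2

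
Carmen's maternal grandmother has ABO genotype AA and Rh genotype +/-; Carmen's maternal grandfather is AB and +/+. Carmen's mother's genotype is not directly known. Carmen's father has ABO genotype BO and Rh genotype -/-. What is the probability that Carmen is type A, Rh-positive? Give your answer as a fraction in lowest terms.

Carmen's mother's ABO genotype from AA × AB: 1/2 AA, 1/2 AB.
Crossing each possibility with the father BO and summing P(type A): 1/2·1/2 + 1/2·1/4 = 3/8.
Similarly for Rh via the mother's Rh distribution: P(Rh+) = 3/4.
Independent loci: 3/8 × 3/4 = 9/32.

9/32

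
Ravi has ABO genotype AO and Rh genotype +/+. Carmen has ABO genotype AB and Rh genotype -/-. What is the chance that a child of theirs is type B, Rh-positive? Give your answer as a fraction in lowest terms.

ABO cross AO × AB → offspring phenotypes: 1/2 A, 1/4 B, 1/4 AB.
Rh cross +/+ × -/- → 1 Rh+.
Independent loci: P(type B, Rh-positive) = 1/4 × 1 = 1/4.

1/4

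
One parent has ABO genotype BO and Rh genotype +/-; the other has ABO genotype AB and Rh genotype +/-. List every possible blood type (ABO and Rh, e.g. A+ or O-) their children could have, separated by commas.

A+, A-, B+, B-, AB+, AB-

Gametes from BO × AB give offspring ABO genotypes AB, AO, BB, BO, i.e. phenotypes A, B, AB.
Rh cross +/- × +/- → phenotypes Rh+, Rh-.
Combining independently: A+, A-, B+, B-, AB+, AB-.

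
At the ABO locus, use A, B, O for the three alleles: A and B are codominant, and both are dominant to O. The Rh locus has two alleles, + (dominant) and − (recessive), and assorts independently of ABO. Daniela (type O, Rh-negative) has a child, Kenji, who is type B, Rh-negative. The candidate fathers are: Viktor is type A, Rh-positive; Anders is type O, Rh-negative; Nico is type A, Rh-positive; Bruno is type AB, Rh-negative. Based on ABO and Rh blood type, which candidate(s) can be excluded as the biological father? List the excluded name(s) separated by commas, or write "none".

A candidate is excluded only if no genotype consistent with his phenotype could produce a type B, Rh-negative child with a type O, Rh-negative mother.
Viktor (type A, Rh+): no genotype consistent with that phenotype can produce a type-B Rh- child with a type-O mother.
Anders (type O, Rh-): no genotype consistent with that phenotype can produce a type-B Rh- child with a type-O mother.
Nico (type A, Rh+): no genotype consistent with that phenotype can produce a type-B Rh- child with a type-O mother.

Viktor, Anders, Nico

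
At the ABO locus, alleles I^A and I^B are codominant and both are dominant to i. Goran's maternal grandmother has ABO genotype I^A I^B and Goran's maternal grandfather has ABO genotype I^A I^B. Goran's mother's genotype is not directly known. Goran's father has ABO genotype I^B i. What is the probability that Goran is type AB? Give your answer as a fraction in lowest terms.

Goran's mother's ABO genotype from I^A I^B × I^A I^B: 1/4 I^A I^A, 1/2 I^A I^B, 1/4 I^B I^B.
Crossing each possibility with the father I^B i and summing P(type AB): 1/4·1/2 + 1/2·1/4 + 1/4·0 = 1/4.

1/4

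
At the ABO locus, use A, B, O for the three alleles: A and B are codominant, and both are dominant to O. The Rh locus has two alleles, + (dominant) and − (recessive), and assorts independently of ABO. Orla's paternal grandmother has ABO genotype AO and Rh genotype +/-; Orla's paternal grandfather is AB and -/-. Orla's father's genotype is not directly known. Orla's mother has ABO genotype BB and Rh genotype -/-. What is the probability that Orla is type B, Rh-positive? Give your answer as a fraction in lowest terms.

1/8

Orla's father's ABO genotype from AO × AB: 1/4 AA, 1/4 AB, 1/4 AO, 1/4 BO.
Crossing each possibility with the mother BB and summing P(type B): 1/4·0 + 1/4·1/2 + 1/4·1/2 + 1/4·1 = 1/2.
Similarly for Rh via the father's Rh distribution: P(Rh+) = 1/4.
Independent loci: 1/2 × 1/4 = 1/8.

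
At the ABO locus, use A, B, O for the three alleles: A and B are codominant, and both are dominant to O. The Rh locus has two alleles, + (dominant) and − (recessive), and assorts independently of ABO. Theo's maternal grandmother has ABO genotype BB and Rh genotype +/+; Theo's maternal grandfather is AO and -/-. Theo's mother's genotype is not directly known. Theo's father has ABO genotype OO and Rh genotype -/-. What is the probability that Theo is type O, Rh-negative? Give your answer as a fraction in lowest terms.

1/8

Theo's mother's ABO genotype from BB × AO: 1/2 AB, 1/2 BO.
Crossing each possibility with the father OO and summing P(type O): 1/2·0 + 1/2·1/2 = 1/4.
Similarly for Rh via the mother's Rh distribution: P(Rh-) = 1/2.
Independent loci: 1/4 × 1/2 = 1/8.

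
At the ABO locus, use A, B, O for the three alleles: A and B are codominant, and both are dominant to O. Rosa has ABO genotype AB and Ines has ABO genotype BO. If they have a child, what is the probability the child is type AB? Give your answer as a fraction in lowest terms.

ABO cross AB × BO → offspring phenotypes: 1/4 A, 1/2 B, 1/4 AB.
So P(type AB) = 1/4.

1/4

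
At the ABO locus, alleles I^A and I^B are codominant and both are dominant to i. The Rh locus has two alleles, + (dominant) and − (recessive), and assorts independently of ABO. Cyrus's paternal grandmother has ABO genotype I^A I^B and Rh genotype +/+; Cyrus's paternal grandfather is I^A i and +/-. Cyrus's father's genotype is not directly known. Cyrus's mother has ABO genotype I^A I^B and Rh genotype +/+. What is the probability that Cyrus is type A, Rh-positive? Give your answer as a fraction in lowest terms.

Cyrus's father's ABO genotype from I^A I^B × I^A i: 1/4 I^A I^A, 1/4 I^A I^B, 1/4 I^A i, 1/4 I^B i.
Crossing each possibility with the mother I^A I^B and summing P(type A): 1/4·1/2 + 1/4·1/4 + 1/4·1/2 + 1/4·1/4 = 3/8.
Similarly for Rh via the father's Rh distribution: P(Rh+) = 1.
Independent loci: 3/8 × 1 = 3/8.

3/8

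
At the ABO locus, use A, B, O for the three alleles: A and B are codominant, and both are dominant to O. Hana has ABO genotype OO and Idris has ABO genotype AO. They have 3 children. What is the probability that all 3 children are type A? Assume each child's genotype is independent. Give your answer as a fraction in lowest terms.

ABO cross OO × AO → 1/2 O, 1/2 A.
So P(type A) = 1/2 per child.
All 3 independent: (1/2)^3 = 1/8.

1/8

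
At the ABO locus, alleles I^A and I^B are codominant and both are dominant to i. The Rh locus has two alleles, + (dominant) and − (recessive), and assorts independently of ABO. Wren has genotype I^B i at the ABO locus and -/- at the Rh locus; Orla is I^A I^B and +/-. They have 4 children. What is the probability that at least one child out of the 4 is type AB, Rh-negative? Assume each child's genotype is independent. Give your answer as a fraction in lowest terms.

1695/4096

ABO cross I^B i × I^A I^B → 1/4 A, 1/2 B, 1/4 AB.
Rh cross -/- × +/- → 1/2 Rh+, 1/2 Rh-; so P(type AB, Rh-negative) = 1/4 × 1/2 = 1/8 per child.
P(none) = (7/8)^4 = 2401/4096; P(at least one) = 1 − 2401/4096 = 1695/4096.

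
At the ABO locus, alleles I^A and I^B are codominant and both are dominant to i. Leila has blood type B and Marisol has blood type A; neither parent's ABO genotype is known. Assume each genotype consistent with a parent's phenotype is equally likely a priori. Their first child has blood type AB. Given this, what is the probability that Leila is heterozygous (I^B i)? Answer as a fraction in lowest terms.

1/3

Possible genotypes: Leila ∈ {I^B I^B, I^B i}; Marisol ∈ {I^A I^A, I^A i}.
Weight each parental genotype pair by prior × P(type-AB child):
  I^B I^B × I^A I^A: posterior weight 4/9.
  I^B I^B × I^A i: posterior weight 2/9.
  I^B i × I^A I^A: posterior weight 2/9.
  I^B i × I^A i: posterior weight 1/9.
Sum the posterior weight over pairs where Leila is I^B i: 1/3.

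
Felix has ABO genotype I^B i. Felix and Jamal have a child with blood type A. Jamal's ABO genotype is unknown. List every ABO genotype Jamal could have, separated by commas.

I^A I^A, I^A I^B, I^A i

For each candidate genotype of Jamal, check whether crossing it with I^B i can produce every observed child phenotype.
  I^A I^A → possible child types {A, AB} ✓
  I^A I^B → possible child types {A, B, AB} ✓
  I^A i → possible child types {O, A, B, AB} ✓
  I^B I^B → possible child types {B} ✗
  I^B i → possible child types {O, B} ✗
  i i → possible child types {O, B} ✗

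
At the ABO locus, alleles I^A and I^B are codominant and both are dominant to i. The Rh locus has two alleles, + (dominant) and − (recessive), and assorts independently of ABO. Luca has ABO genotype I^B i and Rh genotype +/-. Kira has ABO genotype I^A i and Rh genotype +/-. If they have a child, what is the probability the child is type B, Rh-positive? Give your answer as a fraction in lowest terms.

3/16

ABO cross I^B i × I^A i → offspring phenotypes: 1/4 O, 1/4 A, 1/4 B, 1/4 AB.
Rh cross +/- × +/- → 3/4 Rh+, 1/4 Rh-.
Independent loci: P(type B, Rh-positive) = 1/4 × 3/4 = 3/16.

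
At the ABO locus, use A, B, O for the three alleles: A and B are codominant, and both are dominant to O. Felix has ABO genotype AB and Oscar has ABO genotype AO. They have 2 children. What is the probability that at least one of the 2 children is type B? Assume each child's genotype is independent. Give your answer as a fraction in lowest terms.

ABO cross AB × AO → 1/2 A, 1/4 B, 1/4 AB.
So P(type B) = 1/4 per child.
P(none) = (3/4)^2 = 9/16; P(at least one) = 1 − 9/16 = 7/16.

7/16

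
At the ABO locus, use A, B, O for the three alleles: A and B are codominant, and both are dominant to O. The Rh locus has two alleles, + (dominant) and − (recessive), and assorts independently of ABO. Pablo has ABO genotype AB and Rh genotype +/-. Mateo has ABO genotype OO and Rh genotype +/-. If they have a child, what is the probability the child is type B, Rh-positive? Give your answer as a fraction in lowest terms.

ABO cross AB × OO → offspring phenotypes: 1/2 A, 1/2 B.
Rh cross +/- × +/- → 3/4 Rh+, 1/4 Rh-.
Independent loci: P(type B, Rh-positive) = 1/2 × 3/4 = 3/8.

3/8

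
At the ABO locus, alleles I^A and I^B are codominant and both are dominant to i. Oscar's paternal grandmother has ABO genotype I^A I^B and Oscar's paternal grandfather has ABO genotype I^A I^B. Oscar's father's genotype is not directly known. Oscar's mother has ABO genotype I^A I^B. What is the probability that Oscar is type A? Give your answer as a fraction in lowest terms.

1/4

Oscar's father's ABO genotype from I^A I^B × I^A I^B: 1/4 I^A I^A, 1/2 I^A I^B, 1/4 I^B I^B.
Crossing each possibility with the mother I^A I^B and summing P(type A): 1/4·1/2 + 1/2·1/4 + 1/4·0 = 1/4.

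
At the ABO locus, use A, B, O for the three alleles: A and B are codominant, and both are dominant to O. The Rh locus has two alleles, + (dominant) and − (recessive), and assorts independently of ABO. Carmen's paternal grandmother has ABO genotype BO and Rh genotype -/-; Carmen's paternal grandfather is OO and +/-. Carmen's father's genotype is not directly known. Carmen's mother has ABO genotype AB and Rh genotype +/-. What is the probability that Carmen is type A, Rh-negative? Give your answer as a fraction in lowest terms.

Carmen's father's ABO genotype from BO × OO: 1/2 BO, 1/2 OO.
Crossing each possibility with the mother AB and summing P(type A): 1/2·1/4 + 1/2·1/2 = 3/8.
Similarly for Rh via the father's Rh distribution: P(Rh-) = 3/8.
Independent loci: 3/8 × 3/8 = 9/64.

9/64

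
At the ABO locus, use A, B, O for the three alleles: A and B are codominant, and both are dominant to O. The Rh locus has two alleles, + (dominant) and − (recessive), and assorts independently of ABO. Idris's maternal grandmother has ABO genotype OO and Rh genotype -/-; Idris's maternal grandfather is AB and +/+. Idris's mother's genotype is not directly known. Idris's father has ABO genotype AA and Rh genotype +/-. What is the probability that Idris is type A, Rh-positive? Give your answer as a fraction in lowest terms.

Idris's mother's ABO genotype from OO × AB: 1/2 AO, 1/2 BO.
Crossing each possibility with the father AA and summing P(type A): 1/2·1 + 1/2·1/2 = 3/4.
Similarly for Rh via the mother's Rh distribution: P(Rh+) = 3/4.
Independent loci: 3/4 × 3/4 = 9/16.

9/16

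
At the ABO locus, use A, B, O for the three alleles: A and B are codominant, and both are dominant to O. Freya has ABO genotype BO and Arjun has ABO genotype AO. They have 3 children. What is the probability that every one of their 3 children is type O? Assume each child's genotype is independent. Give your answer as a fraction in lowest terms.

ABO cross BO × AO → 1/4 O, 1/4 A, 1/4 B, 1/4 AB.
So P(type O) = 1/4 per child.
All 3 independent: (1/4)^3 = 1/64.

1/64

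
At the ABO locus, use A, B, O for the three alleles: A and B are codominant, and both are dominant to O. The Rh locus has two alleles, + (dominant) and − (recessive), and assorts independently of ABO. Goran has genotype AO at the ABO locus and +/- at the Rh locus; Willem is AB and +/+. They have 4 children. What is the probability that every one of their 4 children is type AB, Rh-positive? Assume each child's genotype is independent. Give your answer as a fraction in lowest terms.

ABO cross AO × AB → 1/2 A, 1/4 B, 1/4 AB.
Rh cross +/- × +/+ → 1 Rh+; so P(type AB, Rh-positive) = 1/4 × 1 = 1/4 per child.
All 4 independent: (1/4)^4 = 1/256.

1/256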